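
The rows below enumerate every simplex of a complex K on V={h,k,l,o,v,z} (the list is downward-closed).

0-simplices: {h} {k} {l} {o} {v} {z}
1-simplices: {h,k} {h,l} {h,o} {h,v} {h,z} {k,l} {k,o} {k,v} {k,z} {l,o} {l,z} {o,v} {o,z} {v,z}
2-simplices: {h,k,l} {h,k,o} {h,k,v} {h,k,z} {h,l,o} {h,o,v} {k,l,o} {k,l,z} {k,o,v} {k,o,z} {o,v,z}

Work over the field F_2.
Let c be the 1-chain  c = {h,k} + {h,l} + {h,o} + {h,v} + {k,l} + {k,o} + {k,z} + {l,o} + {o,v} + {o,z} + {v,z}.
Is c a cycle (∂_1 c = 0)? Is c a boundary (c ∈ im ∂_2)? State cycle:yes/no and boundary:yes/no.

n_0=6 n_1=14 n_2=11  [Z2]
∂1: piv[hk,hl,ho,hv,hz] rk=5  ker:kl,ko,kv,kz,lo,lz,ov,oz,vz
∂2: piv[hkl,hko,hkv,hkz,hlo,hov,klz,koz,ovz] rk=9  ker:klo,kov
∂1c = {l} + {o} + {v} + {z}

cycle:no boundary:no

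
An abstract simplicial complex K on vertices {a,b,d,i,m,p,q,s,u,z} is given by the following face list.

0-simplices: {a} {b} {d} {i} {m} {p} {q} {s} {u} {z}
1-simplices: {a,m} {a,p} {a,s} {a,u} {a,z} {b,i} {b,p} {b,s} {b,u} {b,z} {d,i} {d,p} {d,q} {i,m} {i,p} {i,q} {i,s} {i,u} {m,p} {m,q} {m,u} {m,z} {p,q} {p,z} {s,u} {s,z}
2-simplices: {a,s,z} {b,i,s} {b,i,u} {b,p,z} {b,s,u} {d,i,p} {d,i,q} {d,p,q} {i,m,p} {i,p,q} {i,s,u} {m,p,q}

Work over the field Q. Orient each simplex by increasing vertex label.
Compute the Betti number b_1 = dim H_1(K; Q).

b_1=7

n_0=10 n_1=26 n_2=12  [Q]
∂1: piv[am,ap,as,au,az,bi,bp,di,dq] rk=9  ker:bs,bu,bz,dp,im,ip,iq,is,iu,mp,mq,mu,mz,pq,pz,su,sz
∂2: piv[asz,bis,biu,bpz,bsu,dip,diq,dpq,imp,mpq] rk=10  ker:ipq,isu
b_1=(26−9)−10=7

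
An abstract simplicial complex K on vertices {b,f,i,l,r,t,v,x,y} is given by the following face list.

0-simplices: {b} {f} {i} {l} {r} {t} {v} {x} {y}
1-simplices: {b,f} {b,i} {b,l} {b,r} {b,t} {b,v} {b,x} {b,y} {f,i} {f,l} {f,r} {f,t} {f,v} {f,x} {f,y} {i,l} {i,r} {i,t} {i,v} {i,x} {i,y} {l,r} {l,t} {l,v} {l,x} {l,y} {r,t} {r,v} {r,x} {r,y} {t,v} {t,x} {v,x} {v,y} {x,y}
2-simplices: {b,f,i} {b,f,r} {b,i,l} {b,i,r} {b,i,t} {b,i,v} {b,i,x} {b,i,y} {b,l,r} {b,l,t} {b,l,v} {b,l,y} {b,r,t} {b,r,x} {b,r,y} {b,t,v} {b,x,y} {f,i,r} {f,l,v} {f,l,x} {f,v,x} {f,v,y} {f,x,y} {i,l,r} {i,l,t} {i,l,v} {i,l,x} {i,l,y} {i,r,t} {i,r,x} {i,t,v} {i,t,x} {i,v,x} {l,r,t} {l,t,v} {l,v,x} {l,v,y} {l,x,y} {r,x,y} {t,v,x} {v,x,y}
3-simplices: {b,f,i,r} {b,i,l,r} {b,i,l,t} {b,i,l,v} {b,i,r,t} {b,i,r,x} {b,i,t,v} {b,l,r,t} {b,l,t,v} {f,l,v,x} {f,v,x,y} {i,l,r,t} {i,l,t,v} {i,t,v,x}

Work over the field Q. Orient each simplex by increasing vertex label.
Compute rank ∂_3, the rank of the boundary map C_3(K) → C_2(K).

n_0=9 n_1=35 n_2=41 n_3=14  [Q]
∂1: piv[bf,bi,bl,br,bt,bv,bx,by] rk=8  ker:fi,fl,fr,ft,fv,fx,fy,il,ir,it,iv,ix,iy,lr,lt,lv,lx,ly,rt,rv,rx,ry,tv,tx,vx,vy,xy
∂2: piv[bfi,bfr,bil,bir,bit,biv,bix,biy,blr,blt,blv,bly,brt,brx,bry,btv,bxy,flv,flx,fvx,fvy,fxy,ilx,itx] rk=24  ker:fir,ilr,ilt,ilv,ily,irt,irx,itv,ivx,lrt,ltv,lvx,lvy,lxy,rxy,tvx,vxy
∂3: piv[bfir,bilr,bilt,bilv,birt,birx,bitv,blrt,bltv,flvx,fvxy,itvx] rk=12  ker:ilrt,iltv
rk∂_3=12

rank∂_3=12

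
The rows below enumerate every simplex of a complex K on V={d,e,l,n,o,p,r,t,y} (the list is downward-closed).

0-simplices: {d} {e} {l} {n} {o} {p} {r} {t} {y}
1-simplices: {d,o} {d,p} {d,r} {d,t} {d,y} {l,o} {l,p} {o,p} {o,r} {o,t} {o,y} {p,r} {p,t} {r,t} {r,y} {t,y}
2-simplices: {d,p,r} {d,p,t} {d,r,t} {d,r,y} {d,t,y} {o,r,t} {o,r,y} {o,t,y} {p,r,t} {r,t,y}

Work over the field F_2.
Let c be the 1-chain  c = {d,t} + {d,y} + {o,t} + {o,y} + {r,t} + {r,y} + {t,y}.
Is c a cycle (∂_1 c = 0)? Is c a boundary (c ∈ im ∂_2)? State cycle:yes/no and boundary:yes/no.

n_0=9 n_1=16 n_2=10  [Z2]
∂1: piv[do,dp,dr,dt,dy,lo] rk=6  ker:lp,op,or,ot,oy,pr,pt,rt,ry,ty
∂2: piv[dpr,dpt,drt,dry,dty,ort,ory] rk=7  ker:oty,prt,rty
∂1c = 0
c vs im∂2: reduces to 0 ⇒ boundary

cycle:yes boundary:yes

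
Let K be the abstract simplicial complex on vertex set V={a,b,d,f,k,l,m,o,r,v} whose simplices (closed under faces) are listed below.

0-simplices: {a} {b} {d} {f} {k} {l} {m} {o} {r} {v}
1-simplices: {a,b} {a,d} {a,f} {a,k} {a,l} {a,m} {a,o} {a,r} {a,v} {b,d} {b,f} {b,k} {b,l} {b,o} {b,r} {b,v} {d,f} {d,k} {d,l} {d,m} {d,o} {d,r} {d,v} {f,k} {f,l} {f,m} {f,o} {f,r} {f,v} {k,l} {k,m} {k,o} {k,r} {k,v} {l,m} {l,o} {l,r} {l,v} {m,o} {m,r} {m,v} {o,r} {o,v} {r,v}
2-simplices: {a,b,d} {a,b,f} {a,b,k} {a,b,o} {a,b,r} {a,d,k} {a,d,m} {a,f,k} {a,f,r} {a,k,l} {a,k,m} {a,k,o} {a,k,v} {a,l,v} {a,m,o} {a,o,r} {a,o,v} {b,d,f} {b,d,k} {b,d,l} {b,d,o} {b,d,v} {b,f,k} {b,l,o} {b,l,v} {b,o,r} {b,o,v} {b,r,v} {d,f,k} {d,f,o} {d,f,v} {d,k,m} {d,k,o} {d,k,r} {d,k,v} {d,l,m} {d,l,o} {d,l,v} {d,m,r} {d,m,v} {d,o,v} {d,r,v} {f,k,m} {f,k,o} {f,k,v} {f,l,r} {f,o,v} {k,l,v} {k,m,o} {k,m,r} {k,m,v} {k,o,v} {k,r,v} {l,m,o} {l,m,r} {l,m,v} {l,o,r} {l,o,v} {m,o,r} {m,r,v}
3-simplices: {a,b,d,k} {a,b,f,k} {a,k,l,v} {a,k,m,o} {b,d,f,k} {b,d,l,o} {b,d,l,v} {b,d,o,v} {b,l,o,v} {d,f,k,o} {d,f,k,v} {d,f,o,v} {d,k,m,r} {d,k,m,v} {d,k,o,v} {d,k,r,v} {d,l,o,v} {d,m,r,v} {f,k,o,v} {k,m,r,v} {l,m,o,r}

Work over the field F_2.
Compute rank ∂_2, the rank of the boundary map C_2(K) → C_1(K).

n_0=10 n_1=44 n_2=60 n_3=21  [Z2]
∂1: piv[ab,ad,af,ak,al,am,ao,ar,av] rk=9  ker:bd,bf,bk,bl,bo,br,bv,df,dk,dl,dm,do,dr,dv,fk,fl,fm,fo,fr,fv,kl,km,ko,kr,kv,lm,lo,lr,lv,mo,mr,mv,or,ov,rv
∂2: piv[abd,abf,abk,abo,abr,adk,adm,afk,afr,akl,akm,ako,akv,alv,amo,aor,aov,bdf,bdl,bdo,bdv,blo,blv,bov,brv,dfo,dfv,dkr,dlm,dmr,dmv,drv,fkm,flr,lmr] rk=35  ker:bdk,bfk,bor,dfk,dkm,dko,dkv,dlo,dlv,dov,fko,fkv,fov,klv,kmo,kmr,kmv,kov,krv,lmo,lmv,lor,lov,mor,mrv
∂3: piv[abdk,abfk,aklv,akmo,bdfk,bdlo,bdlv,bdov,blov,dfko,dfkv,dfov,dkmr,dkmv,dkov,dkrv,dmrv,lmor] rk=18  ker:dlov,fkov,kmrv
rk∂_2=35

rank∂_2=35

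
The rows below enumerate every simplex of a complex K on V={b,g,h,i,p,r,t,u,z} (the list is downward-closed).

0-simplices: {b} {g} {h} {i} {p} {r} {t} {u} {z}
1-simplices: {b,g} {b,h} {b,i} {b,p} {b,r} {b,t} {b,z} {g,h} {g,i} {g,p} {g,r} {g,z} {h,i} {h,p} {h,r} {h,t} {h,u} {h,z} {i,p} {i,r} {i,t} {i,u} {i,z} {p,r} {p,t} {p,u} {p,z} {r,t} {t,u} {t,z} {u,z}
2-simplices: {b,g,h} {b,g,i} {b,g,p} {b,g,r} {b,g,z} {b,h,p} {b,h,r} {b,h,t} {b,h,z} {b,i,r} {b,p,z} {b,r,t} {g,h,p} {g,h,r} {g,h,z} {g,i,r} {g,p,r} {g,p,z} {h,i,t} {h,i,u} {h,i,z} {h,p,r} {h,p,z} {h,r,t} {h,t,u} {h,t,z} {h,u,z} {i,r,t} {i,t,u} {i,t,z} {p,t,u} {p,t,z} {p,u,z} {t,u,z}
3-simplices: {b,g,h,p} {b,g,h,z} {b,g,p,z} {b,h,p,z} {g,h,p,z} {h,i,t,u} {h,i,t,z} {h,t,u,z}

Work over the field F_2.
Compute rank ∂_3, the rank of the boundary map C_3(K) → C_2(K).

rank∂_3=7

n_0=9 n_1=31 n_2=34 n_3=8  [Z2]
∂1: piv[bg,bh,bi,bp,br,bt,bz,hu] rk=8  ker:gh,gi,gp,gr,gz,hi,hp,hr,ht,hz,ip,ir,it,iu,iz,pr,pt,pu,pz,rt,tu,tz,uz
∂2: piv[bgh,bgi,bgp,bgr,bgz,bhp,bhr,bht,bhz,bir,bpz,brt,gpr,hit,hiu,hiz,htu,htz,huz,irt,ptu,ptz] rk=22  ker:ghp,ghr,ghz,gir,gpz,hpr,hpz,hrt,itu,itz,puz,tuz
∂3: piv[bghp,bghz,bgpz,bhpz,hitu,hitz,htuz] rk=7  ker:ghpz
rk∂_3=7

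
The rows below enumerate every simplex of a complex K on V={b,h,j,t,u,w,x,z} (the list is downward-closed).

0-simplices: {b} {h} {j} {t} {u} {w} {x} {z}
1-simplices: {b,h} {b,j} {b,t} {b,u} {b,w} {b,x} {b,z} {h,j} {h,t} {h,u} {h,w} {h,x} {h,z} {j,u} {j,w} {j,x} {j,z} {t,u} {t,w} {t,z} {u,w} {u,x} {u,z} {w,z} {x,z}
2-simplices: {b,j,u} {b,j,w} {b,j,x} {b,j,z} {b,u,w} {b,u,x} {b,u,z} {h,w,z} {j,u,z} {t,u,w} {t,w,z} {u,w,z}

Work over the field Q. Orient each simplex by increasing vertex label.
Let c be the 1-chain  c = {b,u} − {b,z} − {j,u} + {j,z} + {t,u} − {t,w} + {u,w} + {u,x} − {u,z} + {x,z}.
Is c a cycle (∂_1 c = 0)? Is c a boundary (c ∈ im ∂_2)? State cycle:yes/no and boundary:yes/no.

cycle:yes boundary:no

n_0=8 n_1=25 n_2=12  [Q]
∂1: piv[bh,bj,bt,bu,bw,bx,bz] rk=7  ker:hj,ht,hu,hw,hx,hz,ju,jw,jx,jz,tu,tw,tz,uw,ux,uz,wz,xz
∂2: piv[bju,bjw,bjx,bjz,buw,bux,buz,hwz,tuw,twz,uwz] rk=11  ker:juz
∂1c = 0
c vs im∂2: residual ≠ 0 ⇒ not boundary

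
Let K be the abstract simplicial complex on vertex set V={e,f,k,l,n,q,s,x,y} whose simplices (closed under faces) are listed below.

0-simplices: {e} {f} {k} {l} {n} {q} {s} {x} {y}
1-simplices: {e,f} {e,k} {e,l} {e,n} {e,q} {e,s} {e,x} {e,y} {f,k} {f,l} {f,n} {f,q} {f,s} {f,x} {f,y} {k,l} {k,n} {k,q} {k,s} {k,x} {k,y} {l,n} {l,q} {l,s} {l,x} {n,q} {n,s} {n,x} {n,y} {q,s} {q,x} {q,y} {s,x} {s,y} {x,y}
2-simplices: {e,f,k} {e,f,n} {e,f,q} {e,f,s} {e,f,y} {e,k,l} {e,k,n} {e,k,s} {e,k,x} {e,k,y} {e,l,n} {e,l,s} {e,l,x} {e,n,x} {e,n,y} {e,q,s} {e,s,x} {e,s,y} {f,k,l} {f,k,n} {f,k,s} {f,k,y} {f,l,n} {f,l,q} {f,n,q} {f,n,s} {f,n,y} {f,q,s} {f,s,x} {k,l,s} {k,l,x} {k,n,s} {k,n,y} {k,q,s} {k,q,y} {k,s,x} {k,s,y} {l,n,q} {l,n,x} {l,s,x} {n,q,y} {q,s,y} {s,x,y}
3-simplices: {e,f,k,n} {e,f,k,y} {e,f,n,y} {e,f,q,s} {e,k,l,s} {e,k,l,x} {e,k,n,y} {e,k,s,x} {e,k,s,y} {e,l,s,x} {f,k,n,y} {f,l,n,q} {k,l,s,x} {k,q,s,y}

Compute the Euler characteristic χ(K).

n_0=9 n_1=35 n_2=43 n_3=14
χ=+9−35+43−14=3

χ(K)=3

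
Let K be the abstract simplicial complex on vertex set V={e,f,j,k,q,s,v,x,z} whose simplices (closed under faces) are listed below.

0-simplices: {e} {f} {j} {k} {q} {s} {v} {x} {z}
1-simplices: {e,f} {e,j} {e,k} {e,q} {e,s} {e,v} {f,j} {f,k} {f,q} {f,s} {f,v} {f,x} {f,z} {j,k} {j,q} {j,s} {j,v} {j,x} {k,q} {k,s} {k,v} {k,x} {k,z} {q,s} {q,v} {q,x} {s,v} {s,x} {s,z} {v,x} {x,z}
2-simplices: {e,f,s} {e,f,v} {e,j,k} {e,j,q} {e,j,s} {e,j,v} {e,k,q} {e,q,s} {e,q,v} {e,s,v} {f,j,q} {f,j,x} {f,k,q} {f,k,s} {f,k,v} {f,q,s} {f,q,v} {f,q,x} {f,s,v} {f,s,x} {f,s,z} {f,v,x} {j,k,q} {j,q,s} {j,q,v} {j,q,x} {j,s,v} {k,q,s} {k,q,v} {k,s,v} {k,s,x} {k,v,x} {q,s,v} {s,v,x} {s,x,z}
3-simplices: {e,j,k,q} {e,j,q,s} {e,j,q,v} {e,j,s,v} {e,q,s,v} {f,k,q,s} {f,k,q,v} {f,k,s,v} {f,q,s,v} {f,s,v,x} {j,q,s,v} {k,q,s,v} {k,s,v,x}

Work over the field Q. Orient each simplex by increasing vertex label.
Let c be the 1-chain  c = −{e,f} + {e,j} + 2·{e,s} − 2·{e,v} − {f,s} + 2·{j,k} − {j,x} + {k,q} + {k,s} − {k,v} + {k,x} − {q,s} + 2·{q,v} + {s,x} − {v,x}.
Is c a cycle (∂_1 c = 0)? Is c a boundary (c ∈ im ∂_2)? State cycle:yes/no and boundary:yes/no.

n_0=9 n_1=31 n_2=35 n_3=13  [Q]
∂1: piv[ef,ej,ek,eq,es,ev,fx,fz] rk=8  ker:fj,fk,fq,fs,fv,jk,jq,js,jv,jx,kq,ks,kv,kx,kz,qs,qv,qx,sv,sx,sz,vx,xz
∂2: piv[efs,efv,ejk,ejq,ejs,ejv,ekq,eqs,eqv,esv,fjq,fjx,fkq,fks,fkv,fqs,fqx,fsx,fsz,fvx,ksx,sxz] rk=22  ker:fqv,fsv,jkq,jqs,jqv,jqx,jsv,kqs,kqv,ksv,kvx,qsv,svx
∂3: piv[ejkq,ejqs,ejqv,ejsv,eqsv,fkqs,fkqv,fksv,fqsv,fsvx,ksvx] rk=11  ker:jqsv,kqsv
∂1c = 0
c vs im∂2: reduces to 0 ⇒ boundary

cycle:yes boundary:yes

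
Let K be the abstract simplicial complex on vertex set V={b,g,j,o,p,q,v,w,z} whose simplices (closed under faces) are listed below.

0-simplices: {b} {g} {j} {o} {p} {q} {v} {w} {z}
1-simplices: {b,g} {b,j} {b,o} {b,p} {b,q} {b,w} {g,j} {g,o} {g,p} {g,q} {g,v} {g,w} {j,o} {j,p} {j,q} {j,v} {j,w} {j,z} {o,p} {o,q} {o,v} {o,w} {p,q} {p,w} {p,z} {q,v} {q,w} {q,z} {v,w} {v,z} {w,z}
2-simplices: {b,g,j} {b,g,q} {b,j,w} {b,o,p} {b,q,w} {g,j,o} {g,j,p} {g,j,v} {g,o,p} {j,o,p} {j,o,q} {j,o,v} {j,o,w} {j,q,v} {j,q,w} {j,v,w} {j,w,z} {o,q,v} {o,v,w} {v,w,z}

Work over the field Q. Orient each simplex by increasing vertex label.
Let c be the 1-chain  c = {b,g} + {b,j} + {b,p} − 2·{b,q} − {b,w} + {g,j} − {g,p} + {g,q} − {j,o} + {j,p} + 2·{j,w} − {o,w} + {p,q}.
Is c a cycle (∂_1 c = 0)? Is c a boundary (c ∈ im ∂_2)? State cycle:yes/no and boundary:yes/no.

cycle:yes boundary:no

n_0=9 n_1=31 n_2=20  [Q]
∂1: piv[bg,bj,bo,bp,bq,bw,gv,jz] rk=8  ker:gj,go,gp,gq,gw,jo,jp,jq,jv,jw,op,oq,ov,ow,pq,pw,pz,qv,qw,qz,vw,vz,wz
∂2: piv[bgj,bgq,bjw,bop,bqw,gjo,gjp,gjv,gop,joq,jov,jow,jqv,jqw,jvw,jwz,vwz] rk=17  ker:jop,oqv,ovw
∂1c = 0
c vs im∂2: residual ≠ 0 ⇒ not boundary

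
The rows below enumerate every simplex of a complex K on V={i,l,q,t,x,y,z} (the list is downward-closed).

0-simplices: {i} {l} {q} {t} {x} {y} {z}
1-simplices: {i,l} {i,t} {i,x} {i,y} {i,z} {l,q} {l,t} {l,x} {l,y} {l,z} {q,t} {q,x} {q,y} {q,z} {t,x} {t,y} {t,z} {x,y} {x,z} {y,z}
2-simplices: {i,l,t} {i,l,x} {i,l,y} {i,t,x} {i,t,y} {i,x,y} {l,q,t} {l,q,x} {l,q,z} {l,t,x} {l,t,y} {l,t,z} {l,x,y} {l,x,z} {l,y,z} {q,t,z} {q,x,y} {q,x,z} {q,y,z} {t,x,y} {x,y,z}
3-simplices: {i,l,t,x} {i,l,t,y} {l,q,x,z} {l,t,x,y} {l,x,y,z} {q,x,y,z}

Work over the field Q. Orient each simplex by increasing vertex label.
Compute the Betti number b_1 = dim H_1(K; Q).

n_0=7 n_1=20 n_2=21 n_3=6  [Q]
∂1: piv[il,it,ix,iy,iz,lq] rk=6  ker:lt,lx,ly,lz,qt,qx,qy,qz,tx,ty,tz,xy,xz,yz
∂2: piv[ilt,ilx,ily,itx,ity,ixy,lqt,lqx,lqz,ltz,lxz,lyz,qxy] rk=13  ker:ltx,lty,lxy,qtz,qxz,qyz,txy,xyz
∂3: piv[iltx,ilty,lqxz,ltxy,lxyz,qxyz] rk=6
b_1=(20−6)−13=1

b_1=1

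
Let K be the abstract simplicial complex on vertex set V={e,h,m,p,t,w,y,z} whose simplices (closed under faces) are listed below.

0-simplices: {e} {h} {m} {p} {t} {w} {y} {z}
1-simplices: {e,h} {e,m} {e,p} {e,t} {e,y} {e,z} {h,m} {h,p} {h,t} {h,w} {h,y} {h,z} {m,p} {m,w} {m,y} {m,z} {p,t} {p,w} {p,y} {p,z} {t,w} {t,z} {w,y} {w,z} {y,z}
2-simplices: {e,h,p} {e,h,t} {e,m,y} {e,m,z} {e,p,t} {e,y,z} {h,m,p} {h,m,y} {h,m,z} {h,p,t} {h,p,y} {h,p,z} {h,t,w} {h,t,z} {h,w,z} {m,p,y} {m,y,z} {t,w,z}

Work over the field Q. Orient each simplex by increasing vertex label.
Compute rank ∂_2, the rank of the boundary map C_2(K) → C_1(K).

rank∂_2=14

n_0=8 n_1=25 n_2=18  [Q]
∂1: piv[eh,em,ep,et,ey,ez,hw] rk=7  ker:hm,hp,ht,hy,hz,mp,mw,my,mz,pt,pw,py,pz,tw,tz,wy,wz,yz
∂2: piv[ehp,eht,emy,emz,ept,eyz,hmp,hmy,hmz,hpy,hpz,htw,htz,hwz] rk=14  ker:hpt,mpy,myz,twz
rk∂_2=14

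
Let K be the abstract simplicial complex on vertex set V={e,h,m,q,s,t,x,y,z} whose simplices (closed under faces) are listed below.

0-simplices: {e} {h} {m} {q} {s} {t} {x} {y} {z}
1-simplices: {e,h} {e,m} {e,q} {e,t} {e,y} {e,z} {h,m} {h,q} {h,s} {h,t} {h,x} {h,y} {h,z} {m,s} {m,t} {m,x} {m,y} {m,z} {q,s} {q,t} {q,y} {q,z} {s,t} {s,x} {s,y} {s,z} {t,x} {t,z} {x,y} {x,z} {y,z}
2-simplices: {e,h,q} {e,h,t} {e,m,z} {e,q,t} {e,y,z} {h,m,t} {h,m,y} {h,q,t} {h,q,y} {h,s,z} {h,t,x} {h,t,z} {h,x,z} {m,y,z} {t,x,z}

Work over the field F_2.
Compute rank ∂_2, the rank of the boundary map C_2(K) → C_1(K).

n_0=9 n_1=31 n_2=15  [Z2]
∂1: piv[eh,em,eq,et,ey,ez,hs,hx] rk=8  ker:hm,hq,ht,hy,hz,ms,mt,mx,my,mz,qs,qt,qy,qz,st,sx,sy,sz,tx,tz,xy,xz,yz
∂2: piv[ehq,eht,emz,eqt,eyz,hmt,hmy,hqy,hsz,htx,htz,hxz,myz] rk=13  ker:hqt,txz
rk∂_2=13

rank∂_2=13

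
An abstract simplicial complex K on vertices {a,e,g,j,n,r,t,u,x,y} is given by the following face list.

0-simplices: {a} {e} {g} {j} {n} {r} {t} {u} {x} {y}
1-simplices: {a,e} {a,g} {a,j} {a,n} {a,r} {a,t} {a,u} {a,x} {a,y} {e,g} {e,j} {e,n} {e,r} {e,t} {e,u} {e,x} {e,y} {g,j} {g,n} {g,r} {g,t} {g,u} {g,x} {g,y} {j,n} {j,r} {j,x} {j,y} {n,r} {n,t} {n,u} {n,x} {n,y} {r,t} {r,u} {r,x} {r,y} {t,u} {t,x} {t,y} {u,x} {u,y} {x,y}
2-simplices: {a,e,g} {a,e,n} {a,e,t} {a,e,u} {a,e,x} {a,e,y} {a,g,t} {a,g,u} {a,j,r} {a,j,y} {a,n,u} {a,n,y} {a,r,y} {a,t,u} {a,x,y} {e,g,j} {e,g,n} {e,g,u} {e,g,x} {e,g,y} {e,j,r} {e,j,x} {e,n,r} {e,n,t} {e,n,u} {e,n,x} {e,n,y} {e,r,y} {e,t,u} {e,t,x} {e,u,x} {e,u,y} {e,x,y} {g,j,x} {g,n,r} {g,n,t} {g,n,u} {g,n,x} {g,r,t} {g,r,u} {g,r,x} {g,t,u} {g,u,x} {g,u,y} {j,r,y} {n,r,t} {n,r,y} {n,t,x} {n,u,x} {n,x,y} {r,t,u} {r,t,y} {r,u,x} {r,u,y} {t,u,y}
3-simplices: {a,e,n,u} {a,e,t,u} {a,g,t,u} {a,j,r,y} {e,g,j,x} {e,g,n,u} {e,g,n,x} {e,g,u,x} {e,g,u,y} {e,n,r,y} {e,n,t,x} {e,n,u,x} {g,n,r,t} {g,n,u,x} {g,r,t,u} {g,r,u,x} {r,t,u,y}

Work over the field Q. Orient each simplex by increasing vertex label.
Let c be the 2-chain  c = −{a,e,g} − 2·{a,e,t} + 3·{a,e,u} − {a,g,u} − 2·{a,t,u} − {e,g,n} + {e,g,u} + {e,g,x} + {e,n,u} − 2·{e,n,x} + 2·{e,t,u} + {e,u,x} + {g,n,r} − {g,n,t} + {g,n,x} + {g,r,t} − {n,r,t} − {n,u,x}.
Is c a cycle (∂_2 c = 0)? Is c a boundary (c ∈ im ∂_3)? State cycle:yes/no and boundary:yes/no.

n_0=10 n_1=43 n_2=55 n_3=17  [Q]
∂1: piv[ae,ag,aj,an,ar,at,au,ax,ay] rk=9  ker:eg,ej,en,er,et,eu,ex,ey,gj,gn,gr,gt,gu,gx,gy,jn,jr,jx,jy,nr,nt,nu,nx,ny,rt,ru,rx,ry,tu,tx,ty,ux,uy,xy
∂2: piv[aeg,aen,aet,aeu,aex,aey,agt,agu,ajr,ajy,anu,any,ary,atu,axy,egj,egn,egx,egy,ejr,ejx,enr,ent,enx,ery,etx,eux,euy,gnr,grt,gru,grx,rty] rk=33  ker:egu,enu,eny,etu,exy,gjx,gnt,gnu,gnx,gtu,gux,guy,jry,nrt,nry,ntx,nux,nxy,rtu,rux,ruy,tuy
∂3: piv[aenu,aetu,agtu,ajry,egjx,egnu,egnx,egux,eguy,enry,entx,enux,gnrt,grtu,grux,rtuy] rk=16  ker:gnux
∂2c = 0
c vs im∂3: residual ≠ 0 ⇒ not boundary

cycle:yes boundary:no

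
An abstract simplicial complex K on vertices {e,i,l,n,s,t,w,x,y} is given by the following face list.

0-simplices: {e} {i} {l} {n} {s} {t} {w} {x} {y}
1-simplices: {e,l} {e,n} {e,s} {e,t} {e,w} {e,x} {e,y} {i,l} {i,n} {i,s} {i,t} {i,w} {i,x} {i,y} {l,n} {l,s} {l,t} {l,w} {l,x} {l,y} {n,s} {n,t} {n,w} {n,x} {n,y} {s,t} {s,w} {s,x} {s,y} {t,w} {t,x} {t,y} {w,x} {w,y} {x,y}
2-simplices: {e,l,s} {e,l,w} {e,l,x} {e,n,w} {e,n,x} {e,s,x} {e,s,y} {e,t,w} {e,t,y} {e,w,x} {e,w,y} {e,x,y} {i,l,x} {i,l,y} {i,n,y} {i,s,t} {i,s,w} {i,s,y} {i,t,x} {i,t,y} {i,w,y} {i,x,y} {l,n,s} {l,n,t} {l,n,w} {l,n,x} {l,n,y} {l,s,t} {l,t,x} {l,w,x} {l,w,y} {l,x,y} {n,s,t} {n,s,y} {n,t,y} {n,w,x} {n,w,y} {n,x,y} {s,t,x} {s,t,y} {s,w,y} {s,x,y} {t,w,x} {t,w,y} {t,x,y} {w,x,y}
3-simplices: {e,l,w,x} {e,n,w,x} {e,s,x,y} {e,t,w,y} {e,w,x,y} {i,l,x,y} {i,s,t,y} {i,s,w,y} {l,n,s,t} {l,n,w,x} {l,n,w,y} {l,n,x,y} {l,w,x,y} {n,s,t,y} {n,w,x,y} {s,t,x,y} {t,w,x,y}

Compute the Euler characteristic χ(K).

n_0=9 n_1=35 n_2=46 n_3=17
χ=+9−35+46−17=3

χ(K)=3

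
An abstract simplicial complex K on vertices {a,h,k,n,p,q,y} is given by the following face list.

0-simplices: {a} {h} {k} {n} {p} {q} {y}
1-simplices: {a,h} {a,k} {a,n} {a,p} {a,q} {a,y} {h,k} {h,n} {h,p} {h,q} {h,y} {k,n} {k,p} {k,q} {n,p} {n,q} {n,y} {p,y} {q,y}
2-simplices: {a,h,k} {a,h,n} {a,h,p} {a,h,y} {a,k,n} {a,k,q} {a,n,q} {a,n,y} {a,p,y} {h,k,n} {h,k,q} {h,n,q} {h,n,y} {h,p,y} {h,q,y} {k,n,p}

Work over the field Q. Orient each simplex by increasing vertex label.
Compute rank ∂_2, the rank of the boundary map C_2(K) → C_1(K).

n_0=7 n_1=19 n_2=16  [Q]
∂1: piv[ah,ak,an,ap,aq,ay] rk=6  ker:hk,hn,hp,hq,hy,kn,kp,kq,np,nq,ny,py,qy
∂2: piv[ahk,ahn,ahp,ahy,akn,akq,anq,any,apy,hkq,hqy,knp] rk=12  ker:hkn,hnq,hny,hpy
rk∂_2=12

rank∂_2=12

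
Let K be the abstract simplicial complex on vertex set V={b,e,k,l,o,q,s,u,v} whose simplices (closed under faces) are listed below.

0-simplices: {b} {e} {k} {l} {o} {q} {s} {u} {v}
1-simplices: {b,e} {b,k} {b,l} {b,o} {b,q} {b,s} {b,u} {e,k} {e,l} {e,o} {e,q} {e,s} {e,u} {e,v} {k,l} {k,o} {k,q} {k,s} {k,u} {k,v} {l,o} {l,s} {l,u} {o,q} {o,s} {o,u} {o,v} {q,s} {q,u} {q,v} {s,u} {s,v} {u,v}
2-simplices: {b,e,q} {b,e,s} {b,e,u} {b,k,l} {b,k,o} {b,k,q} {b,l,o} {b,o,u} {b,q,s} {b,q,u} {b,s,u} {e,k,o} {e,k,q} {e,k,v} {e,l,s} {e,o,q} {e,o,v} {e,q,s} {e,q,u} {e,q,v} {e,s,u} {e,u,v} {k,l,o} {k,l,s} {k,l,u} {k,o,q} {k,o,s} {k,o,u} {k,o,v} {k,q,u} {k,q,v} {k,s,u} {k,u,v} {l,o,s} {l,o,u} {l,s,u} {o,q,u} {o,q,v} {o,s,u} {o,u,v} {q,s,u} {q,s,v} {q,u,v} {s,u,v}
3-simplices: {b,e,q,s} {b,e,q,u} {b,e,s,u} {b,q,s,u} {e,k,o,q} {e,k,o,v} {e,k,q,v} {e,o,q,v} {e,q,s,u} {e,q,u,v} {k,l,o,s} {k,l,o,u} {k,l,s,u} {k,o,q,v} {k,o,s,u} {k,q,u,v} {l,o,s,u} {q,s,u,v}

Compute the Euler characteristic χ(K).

χ(K)=2

n_0=9 n_1=33 n_2=44 n_3=18
χ=+9−33+44−18=2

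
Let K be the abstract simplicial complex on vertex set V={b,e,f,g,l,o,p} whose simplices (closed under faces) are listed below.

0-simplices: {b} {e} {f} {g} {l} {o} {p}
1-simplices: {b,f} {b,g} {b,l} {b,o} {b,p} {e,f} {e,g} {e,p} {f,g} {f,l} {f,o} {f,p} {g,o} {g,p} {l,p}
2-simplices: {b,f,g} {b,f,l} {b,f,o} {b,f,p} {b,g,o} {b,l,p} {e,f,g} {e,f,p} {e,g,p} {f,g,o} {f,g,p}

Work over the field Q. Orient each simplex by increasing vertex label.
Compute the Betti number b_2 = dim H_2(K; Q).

n_0=7 n_1=15 n_2=11  [Q]
∂1: piv[bf,bg,bl,bo,bp,ef] rk=6  ker:eg,ep,fg,fl,fo,fp,go,gp,lp
∂2: piv[bfg,bfl,bfo,bfp,bgo,blp,efg,efp,egp] rk=9  ker:fgo,fgp
b_2=(11−9)−0=2

b_2=2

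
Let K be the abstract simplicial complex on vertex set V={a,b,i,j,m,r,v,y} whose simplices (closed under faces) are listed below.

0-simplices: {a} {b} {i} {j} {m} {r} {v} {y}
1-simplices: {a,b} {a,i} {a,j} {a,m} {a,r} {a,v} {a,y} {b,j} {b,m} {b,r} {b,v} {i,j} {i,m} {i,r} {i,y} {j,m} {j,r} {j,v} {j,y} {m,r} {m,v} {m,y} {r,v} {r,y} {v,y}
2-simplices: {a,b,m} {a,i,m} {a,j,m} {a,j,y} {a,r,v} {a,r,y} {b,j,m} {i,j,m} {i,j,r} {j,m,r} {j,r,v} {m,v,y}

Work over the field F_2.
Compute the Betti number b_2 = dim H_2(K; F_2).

n_0=8 n_1=25 n_2=12  [Z2]
∂1: piv[ab,ai,aj,am,ar,av,ay] rk=7  ker:bj,bm,br,bv,ij,im,ir,iy,jm,jr,jv,jy,mr,mv,my,rv,ry,vy
∂2: piv[abm,aim,ajm,ajy,arv,ary,bjm,ijm,ijr,jmr,jrv,mvy] rk=12
b_2=(12−12)−0=0

b_2=0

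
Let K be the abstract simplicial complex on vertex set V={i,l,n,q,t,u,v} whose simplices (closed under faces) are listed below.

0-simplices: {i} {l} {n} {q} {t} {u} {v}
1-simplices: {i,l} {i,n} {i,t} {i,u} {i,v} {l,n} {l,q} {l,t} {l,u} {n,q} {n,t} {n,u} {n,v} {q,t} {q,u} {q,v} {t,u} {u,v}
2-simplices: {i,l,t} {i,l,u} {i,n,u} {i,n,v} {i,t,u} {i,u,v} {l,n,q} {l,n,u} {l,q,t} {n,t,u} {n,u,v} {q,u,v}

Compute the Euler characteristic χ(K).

n_0=7 n_1=18 n_2=12
χ=+7−18+12=1

χ(K)=1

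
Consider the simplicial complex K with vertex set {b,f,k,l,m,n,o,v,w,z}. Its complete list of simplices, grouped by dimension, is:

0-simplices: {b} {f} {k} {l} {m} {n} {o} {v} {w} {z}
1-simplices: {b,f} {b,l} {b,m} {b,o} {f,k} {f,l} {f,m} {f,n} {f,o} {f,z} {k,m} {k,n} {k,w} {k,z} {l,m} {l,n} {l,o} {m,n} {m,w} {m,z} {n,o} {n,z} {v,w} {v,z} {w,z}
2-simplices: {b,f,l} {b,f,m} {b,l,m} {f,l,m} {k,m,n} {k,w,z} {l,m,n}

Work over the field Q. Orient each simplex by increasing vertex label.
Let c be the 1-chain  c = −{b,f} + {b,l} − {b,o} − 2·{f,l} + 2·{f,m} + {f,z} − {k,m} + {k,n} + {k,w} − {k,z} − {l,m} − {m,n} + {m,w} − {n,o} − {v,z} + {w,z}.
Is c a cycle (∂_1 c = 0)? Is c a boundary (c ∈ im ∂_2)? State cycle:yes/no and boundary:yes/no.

n_0=10 n_1=25 n_2=7  [Q]
∂1: piv[bf,bl,bm,bo,fk,fn,fz,kw,vw] rk=9  ker:fl,fm,fo,km,kn,kz,lm,ln,lo,mn,mw,mz,no,nz,vz,wz
∂2: piv[bfl,bfm,blm,kmn,kwz,lmn] rk=6  ker:flm
∂1c = {b} − 2·{f} + {n} − 2·{o} + {v} + {w}

cycle:no boundary:no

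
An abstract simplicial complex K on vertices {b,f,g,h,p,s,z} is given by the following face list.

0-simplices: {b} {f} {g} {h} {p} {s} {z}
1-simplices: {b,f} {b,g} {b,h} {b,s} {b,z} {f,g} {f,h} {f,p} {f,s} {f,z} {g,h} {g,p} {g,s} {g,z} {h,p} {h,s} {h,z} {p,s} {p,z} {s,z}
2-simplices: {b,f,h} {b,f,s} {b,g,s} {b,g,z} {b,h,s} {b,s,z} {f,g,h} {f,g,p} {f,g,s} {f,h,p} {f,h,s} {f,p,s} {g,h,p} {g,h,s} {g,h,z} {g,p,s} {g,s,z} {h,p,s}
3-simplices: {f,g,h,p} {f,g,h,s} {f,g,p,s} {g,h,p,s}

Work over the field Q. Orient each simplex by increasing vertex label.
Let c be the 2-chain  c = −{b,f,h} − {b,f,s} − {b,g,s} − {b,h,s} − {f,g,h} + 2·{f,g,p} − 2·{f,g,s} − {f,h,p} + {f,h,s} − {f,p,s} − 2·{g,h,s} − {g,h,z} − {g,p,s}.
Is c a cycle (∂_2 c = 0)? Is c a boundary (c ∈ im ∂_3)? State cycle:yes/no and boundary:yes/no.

n_0=7 n_1=20 n_2=18 n_3=4  [Q]
∂1: piv[bf,bg,bh,bs,bz,fp] rk=6  ker:fg,fh,fs,fz,gh,gp,gs,gz,hp,hs,hz,ps,pz,sz
∂2: piv[bfh,bfs,bgs,bgz,bhs,bsz,fgh,fgp,fgs,fhp,fps,ghz] rk=12  ker:fhs,ghp,ghs,gps,gsz,hps
∂3: piv[fghp,fghs,fgps,ghps] rk=4
∂2c = −2·{b,f} − {b,g} + 3·{b,s} − {f,g} − 2·{f,p} + {f,s} − 4·{g,h} + {g,p} + {g,z} − {h,p} − 2·{h,s} − {h,z} − 2·{p,s}

cycle:no boundary:no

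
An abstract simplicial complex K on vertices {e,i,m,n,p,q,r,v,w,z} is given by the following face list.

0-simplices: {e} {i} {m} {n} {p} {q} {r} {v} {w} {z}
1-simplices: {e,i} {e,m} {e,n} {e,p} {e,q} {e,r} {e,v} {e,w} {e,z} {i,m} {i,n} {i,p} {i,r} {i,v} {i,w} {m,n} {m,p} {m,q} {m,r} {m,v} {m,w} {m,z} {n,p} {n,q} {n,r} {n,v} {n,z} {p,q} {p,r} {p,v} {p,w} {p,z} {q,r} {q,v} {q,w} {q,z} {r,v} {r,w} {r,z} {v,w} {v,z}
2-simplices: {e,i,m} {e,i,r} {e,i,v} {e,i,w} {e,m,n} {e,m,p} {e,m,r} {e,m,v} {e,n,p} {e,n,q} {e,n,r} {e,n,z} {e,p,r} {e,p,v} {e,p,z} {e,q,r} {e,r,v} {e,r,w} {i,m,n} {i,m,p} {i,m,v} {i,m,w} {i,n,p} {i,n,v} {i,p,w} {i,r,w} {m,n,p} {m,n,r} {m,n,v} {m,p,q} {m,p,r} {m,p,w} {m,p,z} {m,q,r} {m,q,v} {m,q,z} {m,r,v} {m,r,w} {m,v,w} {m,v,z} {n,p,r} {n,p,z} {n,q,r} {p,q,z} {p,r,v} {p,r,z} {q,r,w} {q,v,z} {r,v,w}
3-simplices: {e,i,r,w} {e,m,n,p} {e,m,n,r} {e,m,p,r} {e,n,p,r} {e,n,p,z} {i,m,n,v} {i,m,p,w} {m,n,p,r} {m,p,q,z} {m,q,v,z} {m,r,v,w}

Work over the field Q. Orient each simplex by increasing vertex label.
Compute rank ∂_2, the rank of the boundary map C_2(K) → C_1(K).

rank∂_2=32

n_0=10 n_1=41 n_2=49 n_3=12  [Q]
∂1: piv[ei,em,en,ep,eq,er,ev,ew,ez] rk=9  ker:im,in,ip,ir,iv,iw,mn,mp,mq,mr,mv,mw,mz,np,nq,nr,nv,nz,pq,pr,pv,pw,pz,qr,qv,qw,qz,rv,rw,rz,vw,vz
∂2: piv[eim,eir,eiv,eiw,emn,emp,emr,emv,enp,enq,enr,enz,epr,epv,epz,eqr,erv,erw,imn,imp,imw,inv,ipw,mpq,mpz,mqr,mqv,mqz,mvw,mvz,prz,qrw] rk=32  ker:imv,inp,irw,mnp,mnr,mnv,mpr,mpw,mrv,mrw,npr,npz,nqr,pqz,prv,qvz,rvw
∂3: piv[eirw,emnp,emnr,empr,enpr,enpz,imnv,impw,mpqz,mqvz,mrvw] rk=11  ker:mnpr
rk∂_2=32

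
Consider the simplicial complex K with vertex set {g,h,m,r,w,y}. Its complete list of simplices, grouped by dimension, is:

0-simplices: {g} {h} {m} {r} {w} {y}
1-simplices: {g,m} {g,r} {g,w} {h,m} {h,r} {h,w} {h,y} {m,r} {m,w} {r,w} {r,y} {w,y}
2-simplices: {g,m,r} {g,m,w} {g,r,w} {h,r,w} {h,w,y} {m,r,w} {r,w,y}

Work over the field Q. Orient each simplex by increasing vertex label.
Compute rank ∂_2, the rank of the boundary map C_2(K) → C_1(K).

n_0=6 n_1=12 n_2=7  [Q]
∂1: piv[gm,gr,gw,hm,hy] rk=5  ker:hr,hw,mr,mw,rw,ry,wy
∂2: piv[gmr,gmw,grw,hrw,hwy,rwy] rk=6  ker:mrw
rk∂_2=6

rank∂_2=6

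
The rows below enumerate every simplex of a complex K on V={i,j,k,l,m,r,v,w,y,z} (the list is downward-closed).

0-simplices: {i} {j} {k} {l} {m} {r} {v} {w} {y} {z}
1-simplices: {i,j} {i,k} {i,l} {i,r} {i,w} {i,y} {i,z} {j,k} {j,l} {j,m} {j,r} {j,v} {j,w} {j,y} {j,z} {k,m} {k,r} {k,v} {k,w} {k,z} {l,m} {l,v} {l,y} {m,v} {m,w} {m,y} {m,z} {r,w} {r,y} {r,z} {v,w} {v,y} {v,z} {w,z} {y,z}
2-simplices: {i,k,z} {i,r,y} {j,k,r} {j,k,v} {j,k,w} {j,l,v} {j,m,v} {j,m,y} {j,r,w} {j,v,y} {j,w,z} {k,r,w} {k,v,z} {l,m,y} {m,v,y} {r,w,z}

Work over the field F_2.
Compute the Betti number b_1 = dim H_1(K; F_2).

n_0=10 n_1=35 n_2=16  [Z2]
∂1: piv[ij,ik,il,ir,iw,iy,iz,jm,jv] rk=9  ker:jk,jl,jr,jw,jy,jz,km,kr,kv,kw,kz,lm,lv,ly,mv,mw,my,mz,rw,ry,rz,vw,vy,vz,wz,yz
∂2: piv[ikz,iry,jkr,jkv,jkw,jlv,jmv,jmy,jrw,jvy,jwz,kvz,lmy,rwz] rk=14  ker:krw,mvy
b_1=(35−9)−14=12

b_1=12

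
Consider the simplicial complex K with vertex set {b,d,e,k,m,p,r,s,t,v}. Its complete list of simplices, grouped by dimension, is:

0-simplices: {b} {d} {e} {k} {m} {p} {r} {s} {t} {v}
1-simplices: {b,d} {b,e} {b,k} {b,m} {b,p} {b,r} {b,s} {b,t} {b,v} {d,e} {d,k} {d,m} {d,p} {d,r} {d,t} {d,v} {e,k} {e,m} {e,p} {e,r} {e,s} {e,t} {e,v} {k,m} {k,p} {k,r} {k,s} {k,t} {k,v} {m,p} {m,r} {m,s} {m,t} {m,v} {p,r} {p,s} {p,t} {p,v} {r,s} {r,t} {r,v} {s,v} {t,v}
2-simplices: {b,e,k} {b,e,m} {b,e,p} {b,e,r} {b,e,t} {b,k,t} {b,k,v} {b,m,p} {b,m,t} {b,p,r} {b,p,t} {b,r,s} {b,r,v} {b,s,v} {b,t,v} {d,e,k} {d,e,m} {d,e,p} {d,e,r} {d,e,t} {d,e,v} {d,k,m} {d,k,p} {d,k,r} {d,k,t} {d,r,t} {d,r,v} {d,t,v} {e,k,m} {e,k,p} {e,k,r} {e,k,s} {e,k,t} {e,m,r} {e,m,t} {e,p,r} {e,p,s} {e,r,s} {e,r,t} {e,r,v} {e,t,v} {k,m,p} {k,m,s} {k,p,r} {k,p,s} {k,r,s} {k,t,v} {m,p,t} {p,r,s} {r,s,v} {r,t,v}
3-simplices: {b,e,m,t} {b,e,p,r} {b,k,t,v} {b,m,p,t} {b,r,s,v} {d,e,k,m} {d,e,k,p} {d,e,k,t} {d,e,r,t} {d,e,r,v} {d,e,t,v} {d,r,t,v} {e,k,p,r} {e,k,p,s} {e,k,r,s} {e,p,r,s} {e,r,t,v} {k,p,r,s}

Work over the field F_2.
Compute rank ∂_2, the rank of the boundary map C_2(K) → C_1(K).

rank∂_2=31

n_0=10 n_1=43 n_2=51 n_3=18  [Z2]
∂1: piv[bd,be,bk,bm,bp,br,bs,bt,bv] rk=9  ker:de,dk,dm,dp,dr,dt,dv,ek,em,ep,er,es,et,ev,km,kp,kr,ks,kt,kv,mp,mr,ms,mt,mv,pr,ps,pt,pv,rs,rt,rv,sv,tv
∂2: piv[bek,bem,bep,ber,bet,bkt,bkv,bmp,bmt,bpr,bpt,brs,brv,bsv,btv,dek,dem,dep,der,det,dev,dkm,dkp,dkr,drt,drv,eks,emr,eps,ers,kms] rk=31  ker:dkt,dtv,ekm,ekp,ekr,ekt,emt,epr,ert,erv,etv,kmp,kpr,kps,krs,ktv,mpt,prs,rsv,rtv
∂3: piv[bemt,bepr,bktv,bmpt,brsv,dekm,dekp,dekt,dert,derv,detv,drtv,ekpr,ekps,ekrs,eprs] rk=16  ker:ertv,kprs
rk∂_2=31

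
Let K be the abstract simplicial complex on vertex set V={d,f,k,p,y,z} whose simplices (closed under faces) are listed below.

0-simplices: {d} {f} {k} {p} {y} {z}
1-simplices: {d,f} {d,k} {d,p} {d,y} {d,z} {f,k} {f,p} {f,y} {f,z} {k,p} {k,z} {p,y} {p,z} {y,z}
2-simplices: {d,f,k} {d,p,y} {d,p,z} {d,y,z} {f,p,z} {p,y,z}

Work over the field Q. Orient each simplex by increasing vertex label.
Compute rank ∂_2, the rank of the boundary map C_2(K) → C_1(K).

n_0=6 n_1=14 n_2=6  [Q]
∂1: piv[df,dk,dp,dy,dz] rk=5  ker:fk,fp,fy,fz,kp,kz,py,pz,yz
∂2: piv[dfk,dpy,dpz,dyz,fpz] rk=5  ker:pyz
rk∂_2=5

rank∂_2=5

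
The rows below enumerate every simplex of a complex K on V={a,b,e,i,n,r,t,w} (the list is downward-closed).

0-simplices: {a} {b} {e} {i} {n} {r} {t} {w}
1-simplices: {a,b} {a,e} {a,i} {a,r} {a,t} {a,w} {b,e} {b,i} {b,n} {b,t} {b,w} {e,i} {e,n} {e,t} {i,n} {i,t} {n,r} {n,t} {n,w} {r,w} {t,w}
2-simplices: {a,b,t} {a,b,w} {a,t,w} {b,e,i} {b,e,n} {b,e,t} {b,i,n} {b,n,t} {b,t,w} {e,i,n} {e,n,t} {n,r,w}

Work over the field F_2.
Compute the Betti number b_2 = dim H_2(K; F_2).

b_2=3

n_0=8 n_1=21 n_2=12  [Z2]
∂1: piv[ab,ae,ai,ar,at,aw,bn] rk=7  ker:be,bi,bt,bw,ei,en,et,in,it,nr,nt,nw,rw,tw
∂2: piv[abt,abw,atw,bei,ben,bet,bin,bnt,nrw] rk=9  ker:btw,ein,ent
b_2=(12−9)−0=3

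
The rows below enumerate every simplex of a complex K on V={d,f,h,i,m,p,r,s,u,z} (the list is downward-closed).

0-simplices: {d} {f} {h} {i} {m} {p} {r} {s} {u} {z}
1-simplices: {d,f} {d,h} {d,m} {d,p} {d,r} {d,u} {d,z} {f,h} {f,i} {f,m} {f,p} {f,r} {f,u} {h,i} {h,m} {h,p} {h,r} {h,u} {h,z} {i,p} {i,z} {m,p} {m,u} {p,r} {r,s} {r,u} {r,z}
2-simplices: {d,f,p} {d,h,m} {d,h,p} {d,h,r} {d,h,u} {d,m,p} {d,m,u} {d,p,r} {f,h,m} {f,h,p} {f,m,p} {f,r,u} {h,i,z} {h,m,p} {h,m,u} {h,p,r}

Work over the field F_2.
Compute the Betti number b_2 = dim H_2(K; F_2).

b_2=4

n_0=10 n_1=27 n_2=16  [Z2]
∂1: piv[df,dh,dm,dp,dr,du,dz,fi,rs] rk=9  ker:fh,fm,fp,fr,fu,hi,hm,hp,hr,hu,hz,ip,iz,mp,mu,pr,ru,rz
∂2: piv[dfp,dhm,dhp,dhr,dhu,dmp,dmu,dpr,fhm,fhp,fru,hiz] rk=12  ker:fmp,hmp,hmu,hpr
b_2=(16−12)−0=4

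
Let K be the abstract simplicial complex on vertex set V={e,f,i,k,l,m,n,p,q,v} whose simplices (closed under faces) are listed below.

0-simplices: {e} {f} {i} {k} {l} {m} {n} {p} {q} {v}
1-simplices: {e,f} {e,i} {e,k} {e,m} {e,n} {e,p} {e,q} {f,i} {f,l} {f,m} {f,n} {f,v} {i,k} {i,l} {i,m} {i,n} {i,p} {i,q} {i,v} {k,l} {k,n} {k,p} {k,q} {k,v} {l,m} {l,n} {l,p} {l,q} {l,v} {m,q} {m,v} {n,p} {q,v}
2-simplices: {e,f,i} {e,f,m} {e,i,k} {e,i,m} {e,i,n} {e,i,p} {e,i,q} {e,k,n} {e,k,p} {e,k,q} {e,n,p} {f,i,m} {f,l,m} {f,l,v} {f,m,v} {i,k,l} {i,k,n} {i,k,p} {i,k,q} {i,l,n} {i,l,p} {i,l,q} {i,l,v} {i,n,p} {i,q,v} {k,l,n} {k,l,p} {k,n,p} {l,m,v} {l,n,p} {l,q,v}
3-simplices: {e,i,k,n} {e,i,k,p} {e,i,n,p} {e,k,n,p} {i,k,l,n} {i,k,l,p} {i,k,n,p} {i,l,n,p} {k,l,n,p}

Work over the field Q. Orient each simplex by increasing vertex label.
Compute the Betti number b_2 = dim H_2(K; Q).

b_2=4

n_0=10 n_1=33 n_2=31 n_3=9  [Q]
∂1: piv[ef,ei,ek,em,en,ep,eq,fl,fv] rk=9  ker:fi,fm,fn,ik,il,im,in,ip,iq,iv,kl,kn,kp,kq,kv,lm,ln,lp,lq,lv,mq,mv,np,qv
∂2: piv[efi,efm,eik,eim,ein,eip,eiq,ekn,ekp,ekq,enp,flm,flv,fmv,ikl,iln,ilp,ilq,ilv,iqv] rk=20  ker:fim,ikn,ikp,ikq,inp,kln,klp,knp,lmv,lnp,lqv
∂3: piv[eikn,eikp,einp,eknp,ikln,iklp,ilnp] rk=7  ker:iknp,klnp
b_2=(31−20)−7=4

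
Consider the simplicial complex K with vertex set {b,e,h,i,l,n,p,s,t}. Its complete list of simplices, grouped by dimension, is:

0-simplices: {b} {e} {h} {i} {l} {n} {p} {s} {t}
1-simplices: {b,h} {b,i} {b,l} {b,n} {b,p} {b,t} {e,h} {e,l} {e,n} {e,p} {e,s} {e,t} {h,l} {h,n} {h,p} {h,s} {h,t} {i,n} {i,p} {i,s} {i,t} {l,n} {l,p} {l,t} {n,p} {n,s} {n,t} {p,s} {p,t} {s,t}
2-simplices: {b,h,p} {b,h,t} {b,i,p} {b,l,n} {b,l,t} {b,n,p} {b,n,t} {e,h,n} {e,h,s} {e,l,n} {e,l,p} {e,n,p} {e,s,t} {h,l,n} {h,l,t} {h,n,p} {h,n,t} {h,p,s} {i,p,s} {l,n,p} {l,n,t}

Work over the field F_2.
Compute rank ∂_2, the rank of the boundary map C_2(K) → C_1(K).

n_0=9 n_1=30 n_2=21  [Z2]
∂1: piv[bh,bi,bl,bn,bp,bt,eh,es] rk=8  ker:el,en,ep,et,hl,hn,hp,hs,ht,in,ip,is,it,ln,lp,lt,np,ns,nt,ps,pt,st
∂2: piv[bhp,bht,bip,bln,blt,bnp,bnt,ehn,ehs,eln,elp,enp,est,hln,hlt,hps,ips] rk=17  ker:hnp,hnt,lnp,lnt
rk∂_2=17

rank∂_2=17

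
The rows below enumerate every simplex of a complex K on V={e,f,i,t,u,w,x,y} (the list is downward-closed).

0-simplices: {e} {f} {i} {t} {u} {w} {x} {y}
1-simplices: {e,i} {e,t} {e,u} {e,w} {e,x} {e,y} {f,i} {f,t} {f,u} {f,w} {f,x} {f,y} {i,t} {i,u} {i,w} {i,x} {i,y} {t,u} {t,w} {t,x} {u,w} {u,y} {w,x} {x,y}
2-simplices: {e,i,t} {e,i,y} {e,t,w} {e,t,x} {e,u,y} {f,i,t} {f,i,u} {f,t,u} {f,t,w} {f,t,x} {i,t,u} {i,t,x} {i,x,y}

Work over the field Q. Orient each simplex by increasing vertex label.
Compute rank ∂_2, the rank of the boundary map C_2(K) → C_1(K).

n_0=8 n_1=24 n_2=13  [Q]
∂1: piv[ei,et,eu,ew,ex,ey,fi] rk=7  ker:ft,fu,fw,fx,fy,it,iu,iw,ix,iy,tu,tw,tx,uw,uy,wx,xy
∂2: piv[eit,eiy,etw,etx,euy,fit,fiu,ftu,ftw,ftx,itx,ixy] rk=12  ker:itu
rk∂_2=12

rank∂_2=12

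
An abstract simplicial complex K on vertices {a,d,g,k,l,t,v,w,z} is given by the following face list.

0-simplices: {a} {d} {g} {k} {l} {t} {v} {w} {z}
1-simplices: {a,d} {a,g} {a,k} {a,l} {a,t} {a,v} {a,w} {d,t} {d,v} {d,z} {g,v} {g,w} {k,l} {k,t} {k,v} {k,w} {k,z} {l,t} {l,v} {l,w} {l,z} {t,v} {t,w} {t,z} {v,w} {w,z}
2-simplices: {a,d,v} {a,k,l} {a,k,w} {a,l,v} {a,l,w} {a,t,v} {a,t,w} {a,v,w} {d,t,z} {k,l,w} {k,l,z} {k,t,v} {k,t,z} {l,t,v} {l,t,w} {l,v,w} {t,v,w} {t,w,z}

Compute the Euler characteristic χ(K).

χ(K)=1

n_0=9 n_1=26 n_2=18
χ=+9−26+18=1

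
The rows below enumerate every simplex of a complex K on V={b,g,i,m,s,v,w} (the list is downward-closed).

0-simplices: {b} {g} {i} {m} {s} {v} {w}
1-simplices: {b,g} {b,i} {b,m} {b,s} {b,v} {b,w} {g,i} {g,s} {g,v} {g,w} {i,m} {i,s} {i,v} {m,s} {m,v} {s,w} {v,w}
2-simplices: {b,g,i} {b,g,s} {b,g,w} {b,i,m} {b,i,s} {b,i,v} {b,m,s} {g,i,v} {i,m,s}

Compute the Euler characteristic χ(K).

χ(K)=-1

n_0=7 n_1=17 n_2=9
χ=+7−17+9=-1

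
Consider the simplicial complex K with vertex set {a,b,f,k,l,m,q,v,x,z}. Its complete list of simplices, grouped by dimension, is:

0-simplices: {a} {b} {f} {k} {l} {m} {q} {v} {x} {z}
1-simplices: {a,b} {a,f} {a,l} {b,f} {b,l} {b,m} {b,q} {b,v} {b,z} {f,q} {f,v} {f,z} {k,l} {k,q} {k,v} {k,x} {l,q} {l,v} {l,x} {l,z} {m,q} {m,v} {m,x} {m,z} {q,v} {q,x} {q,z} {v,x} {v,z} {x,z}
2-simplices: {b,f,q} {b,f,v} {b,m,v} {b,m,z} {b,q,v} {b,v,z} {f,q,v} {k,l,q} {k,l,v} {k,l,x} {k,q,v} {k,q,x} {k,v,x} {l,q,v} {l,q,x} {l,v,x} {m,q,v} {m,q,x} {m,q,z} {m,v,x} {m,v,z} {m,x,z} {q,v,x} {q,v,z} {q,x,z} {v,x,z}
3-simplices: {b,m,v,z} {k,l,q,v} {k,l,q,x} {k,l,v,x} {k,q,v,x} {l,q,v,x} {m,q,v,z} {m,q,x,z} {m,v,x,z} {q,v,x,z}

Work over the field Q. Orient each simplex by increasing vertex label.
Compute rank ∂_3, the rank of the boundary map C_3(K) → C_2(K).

n_0=10 n_1=30 n_2=26 n_3=10  [Q]
∂1: piv[ab,af,al,bm,bq,bv,bz,kl,kx] rk=9  ker:bf,bl,fq,fv,fz,kq,kv,lq,lv,lx,lz,mq,mv,mx,mz,qv,qx,qz,vx,vz,xz
∂2: piv[bfq,bfv,bmv,bmz,bqv,bvz,klq,klv,klx,kqv,kqx,kvx,mqv,mqx,mqz,mxz] rk=16  ker:fqv,lqv,lqx,lvx,mvx,mvz,qvx,qvz,qxz,vxz
∂3: piv[bmvz,klqv,klqx,klvx,kqvx,mqvz,mqxz,mvxz,qvxz] rk=9  ker:lqvx
rk∂_3=9

rank∂_3=9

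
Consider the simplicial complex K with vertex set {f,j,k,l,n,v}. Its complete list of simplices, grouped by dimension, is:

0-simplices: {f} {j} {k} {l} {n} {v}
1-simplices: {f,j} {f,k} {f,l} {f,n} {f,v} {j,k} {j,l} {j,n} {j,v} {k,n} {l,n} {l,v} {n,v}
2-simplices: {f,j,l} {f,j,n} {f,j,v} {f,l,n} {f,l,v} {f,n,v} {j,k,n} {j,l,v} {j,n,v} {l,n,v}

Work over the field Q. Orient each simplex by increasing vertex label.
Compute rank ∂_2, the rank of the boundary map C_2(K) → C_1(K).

rank∂_2=7

n_0=6 n_1=13 n_2=10  [Q]
∂1: piv[fj,fk,fl,fn,fv] rk=5  ker:jk,jl,jn,jv,kn,ln,lv,nv
∂2: piv[fjl,fjn,fjv,fln,flv,fnv,jkn] rk=7  ker:jlv,jnv,lnv
rk∂_2=7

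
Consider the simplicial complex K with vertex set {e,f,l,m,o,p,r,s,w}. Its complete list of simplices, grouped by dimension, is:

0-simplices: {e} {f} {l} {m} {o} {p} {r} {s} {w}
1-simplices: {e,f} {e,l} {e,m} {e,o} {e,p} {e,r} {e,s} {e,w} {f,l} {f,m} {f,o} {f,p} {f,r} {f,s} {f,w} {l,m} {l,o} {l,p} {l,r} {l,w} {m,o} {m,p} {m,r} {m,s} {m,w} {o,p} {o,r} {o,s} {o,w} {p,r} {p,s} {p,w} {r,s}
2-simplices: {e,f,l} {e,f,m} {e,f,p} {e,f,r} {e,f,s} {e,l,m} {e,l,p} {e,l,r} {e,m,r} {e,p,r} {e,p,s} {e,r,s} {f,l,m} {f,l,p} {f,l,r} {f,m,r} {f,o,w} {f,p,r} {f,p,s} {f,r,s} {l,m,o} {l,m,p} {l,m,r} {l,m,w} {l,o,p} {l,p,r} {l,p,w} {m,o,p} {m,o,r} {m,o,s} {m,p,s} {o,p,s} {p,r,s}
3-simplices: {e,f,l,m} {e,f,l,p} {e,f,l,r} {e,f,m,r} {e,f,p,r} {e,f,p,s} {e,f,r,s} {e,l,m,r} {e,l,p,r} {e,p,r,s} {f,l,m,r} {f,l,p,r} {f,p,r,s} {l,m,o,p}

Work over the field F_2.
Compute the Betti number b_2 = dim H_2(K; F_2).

n_0=9 n_1=33 n_2=33 n_3=14  [Z2]
∂1: piv[ef,el,em,eo,ep,er,es,ew] rk=8  ker:fl,fm,fo,fp,fr,fs,fw,lm,lo,lp,lr,lw,mo,mp,mr,ms,mw,op,or,os,ow,pr,ps,pw,rs
∂2: piv[efl,efm,efp,efr,efs,elm,elp,elr,emr,epr,eps,ers,fow,lmo,lmp,lmw,lop,lpw,mor,mos,mps] rk=21  ker:flm,flp,flr,fmr,fpr,fps,frs,lmr,lpr,mop,ops,prs
∂3: piv[eflm,eflp,eflr,efmr,efpr,efps,efrs,elmr,elpr,eprs,lmop] rk=11  ker:flmr,flpr,fprs
b_2=(33−21)−11=1

b_2=1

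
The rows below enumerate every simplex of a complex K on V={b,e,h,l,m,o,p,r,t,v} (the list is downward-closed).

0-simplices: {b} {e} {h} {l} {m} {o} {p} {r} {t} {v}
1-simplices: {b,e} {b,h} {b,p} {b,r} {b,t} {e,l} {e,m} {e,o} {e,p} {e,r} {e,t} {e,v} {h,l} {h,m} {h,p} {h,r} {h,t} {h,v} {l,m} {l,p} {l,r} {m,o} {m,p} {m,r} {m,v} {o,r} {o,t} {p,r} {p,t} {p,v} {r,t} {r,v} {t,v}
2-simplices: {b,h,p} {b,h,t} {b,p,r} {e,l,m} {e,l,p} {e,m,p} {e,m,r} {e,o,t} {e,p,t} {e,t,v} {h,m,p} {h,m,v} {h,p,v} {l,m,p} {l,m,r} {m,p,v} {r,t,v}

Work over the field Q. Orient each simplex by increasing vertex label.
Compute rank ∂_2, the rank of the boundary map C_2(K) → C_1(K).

n_0=10 n_1=33 n_2=17  [Q]
∂1: piv[be,bh,bp,br,bt,el,em,eo,ev] rk=9  ker:ep,er,et,hl,hm,hp,hr,ht,hv,lm,lp,lr,mo,mp,mr,mv,or,ot,pr,pt,pv,rt,rv,tv
∂2: piv[bhp,bht,bpr,elm,elp,emp,emr,eot,ept,etv,hmp,hmv,hpv,lmr,rtv] rk=15  ker:lmp,mpv
rk∂_2=15

rank∂_2=15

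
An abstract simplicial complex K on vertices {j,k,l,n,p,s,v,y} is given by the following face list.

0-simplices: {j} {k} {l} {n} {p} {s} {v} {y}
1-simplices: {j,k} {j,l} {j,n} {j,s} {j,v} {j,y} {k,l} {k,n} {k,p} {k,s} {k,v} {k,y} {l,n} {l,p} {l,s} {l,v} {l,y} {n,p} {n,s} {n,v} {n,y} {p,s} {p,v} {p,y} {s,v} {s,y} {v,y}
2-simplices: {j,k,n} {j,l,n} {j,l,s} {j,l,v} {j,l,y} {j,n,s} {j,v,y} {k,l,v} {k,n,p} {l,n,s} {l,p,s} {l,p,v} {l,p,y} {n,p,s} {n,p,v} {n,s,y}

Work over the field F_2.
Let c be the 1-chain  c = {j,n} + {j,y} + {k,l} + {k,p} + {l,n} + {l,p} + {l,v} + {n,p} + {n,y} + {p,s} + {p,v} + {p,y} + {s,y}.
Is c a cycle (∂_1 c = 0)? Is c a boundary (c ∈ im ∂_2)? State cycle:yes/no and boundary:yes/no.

n_0=8 n_1=27 n_2=16  [Z2]
∂1: piv[jk,jl,jn,js,jv,jy,kp] rk=7  ker:kl,kn,ks,kv,ky,ln,lp,ls,lv,ly,np,ns,nv,ny,ps,pv,py,sv,sy,vy
∂2: piv[jkn,jln,jls,jlv,jly,jns,jvy,klv,knp,lps,lpv,lpy,nps,npv,nsy] rk=15  ker:lns
∂1c = 0
c vs im∂2: residual ≠ 0 ⇒ not boundary

cycle:yes boundary:no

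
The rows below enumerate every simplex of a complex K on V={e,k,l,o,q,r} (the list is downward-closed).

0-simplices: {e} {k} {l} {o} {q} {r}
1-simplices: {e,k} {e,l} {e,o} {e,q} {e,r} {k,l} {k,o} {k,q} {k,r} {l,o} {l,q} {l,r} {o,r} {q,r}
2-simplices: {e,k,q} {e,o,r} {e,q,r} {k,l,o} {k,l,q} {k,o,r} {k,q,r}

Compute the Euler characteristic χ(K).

n_0=6 n_1=14 n_2=7
χ=+6−14+7=-1

χ(K)=-1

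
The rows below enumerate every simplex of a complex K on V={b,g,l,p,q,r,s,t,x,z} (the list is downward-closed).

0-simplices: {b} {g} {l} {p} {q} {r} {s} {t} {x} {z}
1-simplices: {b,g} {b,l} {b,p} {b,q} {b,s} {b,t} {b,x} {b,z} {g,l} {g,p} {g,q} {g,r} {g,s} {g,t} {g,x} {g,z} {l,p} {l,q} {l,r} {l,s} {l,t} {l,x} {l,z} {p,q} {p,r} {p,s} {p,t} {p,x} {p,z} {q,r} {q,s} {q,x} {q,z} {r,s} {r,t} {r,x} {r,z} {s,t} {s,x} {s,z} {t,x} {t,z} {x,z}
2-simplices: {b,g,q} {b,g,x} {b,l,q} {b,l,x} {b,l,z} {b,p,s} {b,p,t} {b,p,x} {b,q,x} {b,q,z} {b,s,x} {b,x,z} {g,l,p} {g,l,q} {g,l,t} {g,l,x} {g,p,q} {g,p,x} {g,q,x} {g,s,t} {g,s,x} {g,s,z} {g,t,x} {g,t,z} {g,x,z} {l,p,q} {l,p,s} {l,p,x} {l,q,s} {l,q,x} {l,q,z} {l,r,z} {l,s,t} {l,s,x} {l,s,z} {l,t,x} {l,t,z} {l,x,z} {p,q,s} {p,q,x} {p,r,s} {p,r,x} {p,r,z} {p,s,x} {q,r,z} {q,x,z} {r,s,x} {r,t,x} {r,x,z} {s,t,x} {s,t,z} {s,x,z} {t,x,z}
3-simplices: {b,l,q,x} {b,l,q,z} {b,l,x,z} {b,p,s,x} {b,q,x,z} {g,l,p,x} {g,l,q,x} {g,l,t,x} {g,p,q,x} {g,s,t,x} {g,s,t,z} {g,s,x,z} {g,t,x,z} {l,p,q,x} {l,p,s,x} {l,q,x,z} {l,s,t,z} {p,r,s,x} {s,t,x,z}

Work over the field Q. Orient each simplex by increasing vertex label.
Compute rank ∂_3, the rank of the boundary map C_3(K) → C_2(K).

n_0=10 n_1=43 n_2=53 n_3=19  [Q]
∂1: piv[bg,bl,bp,bq,bs,bt,bx,bz,gr] rk=9  ker:gl,gp,gq,gs,gt,gx,gz,lp,lq,lr,ls,lt,lx,lz,pq,pr,ps,pt,px,pz,qr,qs,qx,qz,rs,rt,rx,rz,st,sx,sz,tx,tz,xz
∂2: piv[bgq,bgx,blq,blx,blz,bps,bpt,bpx,bqx,bqz,bsx,bxz,glp,glq,glt,gpq,gpx,gst,gsx,gsz,gtx,gtz,gxz,lps,lqs,lrz,prs,prx,prz,qrz,rtx,rxz] rk=32  ker:glx,gqx,lpq,lpx,lqx,lqz,lst,lsx,lsz,ltx,ltz,lxz,pqs,pqx,psx,qxz,rsx,stx,stz,sxz,txz
∂3: piv[blqx,blqz,blxz,bpsx,bqxz,glpx,glqx,gltx,gpqx,gstx,gstz,gsxz,gtxz,lpqx,lpsx,lstz,prsx] rk=17  ker:lqxz,stxz
rk∂_3=17

rank∂_3=17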